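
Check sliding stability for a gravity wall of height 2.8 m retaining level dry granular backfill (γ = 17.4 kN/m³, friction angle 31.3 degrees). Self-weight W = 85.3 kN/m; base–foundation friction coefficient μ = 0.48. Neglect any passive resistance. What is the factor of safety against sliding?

K_a = tan²(45° − 31.3°/2) = 0.3162.
P_a = ½K_aγH² = 0.5×0.3162×17.4×2.8² = 21.57 kN/m, acting at H/3 = 0.9333 m above the base.
FS_sliding = μW / P_a = 0.48×85.3 / 21.57 = 1.898.

1.90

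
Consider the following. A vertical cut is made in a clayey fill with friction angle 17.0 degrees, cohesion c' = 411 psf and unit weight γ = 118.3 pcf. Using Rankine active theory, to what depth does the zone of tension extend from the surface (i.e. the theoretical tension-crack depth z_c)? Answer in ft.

9.39 ft

K_a = tan²(45° − 17.0°/2) = 0.5475; √K_a = 0.7400.
The active pressure is zero where K_a γ z = 2c√K_a, so z_c = 2c/(γ√K_a) = 2×411/(118.3×0.7400) = 9.390 ft.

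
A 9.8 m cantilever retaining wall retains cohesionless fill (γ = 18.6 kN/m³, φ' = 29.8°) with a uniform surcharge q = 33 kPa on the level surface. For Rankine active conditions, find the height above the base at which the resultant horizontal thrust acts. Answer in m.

K_a = 0.3360.
Triangular part P₁ = ½K_aγH² = 300.1 at H/3 = 3.267 m; rectangular part P₂ = K_a q H = 108.7 at H/2 = 4.900 m.
ȳ = (P₁·3.267 + P₂·4.900)/(P₁+P₂) = 3.701 m.

3.70 m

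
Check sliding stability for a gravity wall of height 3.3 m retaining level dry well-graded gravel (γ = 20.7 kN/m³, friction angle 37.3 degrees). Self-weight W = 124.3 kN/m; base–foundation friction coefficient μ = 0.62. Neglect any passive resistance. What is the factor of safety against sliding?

2.79

K_a = tan²(45° − 37.3°/2) = 0.2453.
P_a = ½K_aγH² = 0.5×0.2453×20.7×3.3² = 27.65 kN/m, acting at H/3 = 1.100 m above the base.
FS_sliding = μW / P_a = 0.62×124.3 / 27.65 = 2.787.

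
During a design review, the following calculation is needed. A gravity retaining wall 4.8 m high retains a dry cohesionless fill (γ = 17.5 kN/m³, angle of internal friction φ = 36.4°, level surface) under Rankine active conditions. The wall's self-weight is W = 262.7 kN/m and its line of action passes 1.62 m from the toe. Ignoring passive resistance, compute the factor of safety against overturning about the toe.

5.17

K_a = tan²(45° − 36.4°/2) = 0.2552.
P_a = ½K_aγH² = 0.5×0.2552×17.5×4.8² = 51.44 kN/m, acting at H/3 = 1.600 m above the base.
Overturning moment M_o = P_a × H/3 = 51.44 × 1.600 = 82.31.
Resisting moment M_r = W × 1.62 = 262.7 × 1.62 = 425.6.
FS_overturning = M_r/M_o = 425.6/82.31 = 5.171.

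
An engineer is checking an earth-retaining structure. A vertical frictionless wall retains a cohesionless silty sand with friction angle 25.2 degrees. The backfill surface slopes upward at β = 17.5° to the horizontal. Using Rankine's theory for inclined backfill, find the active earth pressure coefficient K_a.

0.496

K_a = cos β · (cos β − √(cos²β − cos²φ)) / (cos β + √(cos²β − cos²φ)).
cos β = 0.9537, cos φ = 0.9048, √(cos²β − cos²φ) = 0.3014.
K_a = 0.9537 × (0.9537 − 0.3014)/(0.9537 + 0.3014) = 0.4956.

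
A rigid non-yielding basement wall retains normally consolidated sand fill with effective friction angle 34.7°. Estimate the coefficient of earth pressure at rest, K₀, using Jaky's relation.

0.431

K₀ = 1 − sin φ' = 1 − sin 34.7° = 0.4307.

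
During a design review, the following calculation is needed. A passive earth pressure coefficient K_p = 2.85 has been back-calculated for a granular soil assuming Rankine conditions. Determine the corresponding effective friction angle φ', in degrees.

K_p = (1+sin φ)/(1−sin φ) ⇒ sin φ = (K_p − 1)/(K_p + 1) = 0.4805.
φ = arcsin(0.4805) = 28.72°.

28.7°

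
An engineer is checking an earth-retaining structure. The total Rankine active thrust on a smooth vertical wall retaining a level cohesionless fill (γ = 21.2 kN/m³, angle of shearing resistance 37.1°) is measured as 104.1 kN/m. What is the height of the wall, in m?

6.30 m

K_a = 0.2475. P_a = ½ K_a γ H² ⇒ H = √(2P_a/(K_a γ)).
H = √(2×104.1/(0.2475×21.2)) = 6.299 m.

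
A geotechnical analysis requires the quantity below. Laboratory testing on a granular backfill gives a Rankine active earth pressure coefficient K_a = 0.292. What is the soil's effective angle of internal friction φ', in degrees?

33.2°

K_a = tan²(45° − φ/2) ⇒ 45° − φ/2 = arctan(√0.292) = 28.39°.
φ = 2(45° − 28.39°) = 33.23°.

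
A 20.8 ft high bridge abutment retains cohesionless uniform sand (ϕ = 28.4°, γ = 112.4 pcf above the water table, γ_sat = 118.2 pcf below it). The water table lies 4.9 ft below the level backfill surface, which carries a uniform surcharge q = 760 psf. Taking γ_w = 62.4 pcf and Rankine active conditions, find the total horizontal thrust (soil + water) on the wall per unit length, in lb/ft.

19600 lb/ft

K_a = tan²(45° − φ/2) = 0.3554.
γ' = 118.2 − 62.4 = 55.80 pcf. h₂ = H − d_w = 15.9 ft.
σ'_h: at surface K_a·q = 270.1; at WT K_a(q+γd_w) = 465.8; at base K_a(q+γd_w+γ'h₂) = 781.1 psf.
P₁ = ½(270.1+465.8)×4.9 = 1803; P₂ = ½(465.8+781.1)×15.9 = 9913; P_w = ½γ_w h₂² = 7888.
Total = 1803+9913+7888 = 19600 lb/ft.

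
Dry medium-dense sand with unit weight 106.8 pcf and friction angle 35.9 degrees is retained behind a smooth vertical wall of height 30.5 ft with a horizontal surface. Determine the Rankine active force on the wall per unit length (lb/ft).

13000 lb/ft

K_a = tan²(45° − φ/2) = 0.2607.
P_a = ½ K_a γ H² = 0.5 × 0.2607 × 106.8 × 30.5² = 12950 lb/ft.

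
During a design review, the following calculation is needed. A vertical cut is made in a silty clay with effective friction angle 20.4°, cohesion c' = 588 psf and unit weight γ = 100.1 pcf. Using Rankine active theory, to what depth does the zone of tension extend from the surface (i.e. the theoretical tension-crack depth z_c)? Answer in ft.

16.9 ft

K_a = tan²(45° − 20.4°/2) = 0.4831; √K_a = 0.6950.
The active pressure is zero where K_a γ z = 2c√K_a, so z_c = 2c/(γ√K_a) = 2×588/(100.1×0.6950) = 16.90 ft.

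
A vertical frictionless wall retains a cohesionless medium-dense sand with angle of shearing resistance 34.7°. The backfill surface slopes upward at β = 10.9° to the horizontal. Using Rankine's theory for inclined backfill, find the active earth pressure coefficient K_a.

K_a = cos β · (cos β − √(cos²β − cos²φ)) / (cos β + √(cos²β − cos²φ)).
cos β = 0.9820, cos φ = 0.8221, √(cos²β − cos²φ) = 0.5370.
K_a = 0.9820 × (0.9820 − 0.5370)/(0.9820 + 0.5370) = 0.2877.

0.288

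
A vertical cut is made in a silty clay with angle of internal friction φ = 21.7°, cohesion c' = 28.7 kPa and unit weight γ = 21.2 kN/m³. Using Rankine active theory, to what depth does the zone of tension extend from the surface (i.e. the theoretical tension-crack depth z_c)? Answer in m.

3.99 m

K_a = tan²(45° − 21.7°/2) = 0.4601; √K_a = 0.6783.
The active pressure is zero where K_a γ z = 2c√K_a, so z_c = 2c/(γ√K_a) = 2×28.7/(21.2×0.6783) = 3.992 m.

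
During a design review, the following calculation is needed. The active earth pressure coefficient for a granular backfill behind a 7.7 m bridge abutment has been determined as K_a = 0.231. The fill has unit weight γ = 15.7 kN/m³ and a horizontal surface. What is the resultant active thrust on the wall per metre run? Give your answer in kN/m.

P = ½ K_a γ H² = 0.5 × 0.231 × 15.7 × 7.7² = 107.5 kN/m.

108 kN/m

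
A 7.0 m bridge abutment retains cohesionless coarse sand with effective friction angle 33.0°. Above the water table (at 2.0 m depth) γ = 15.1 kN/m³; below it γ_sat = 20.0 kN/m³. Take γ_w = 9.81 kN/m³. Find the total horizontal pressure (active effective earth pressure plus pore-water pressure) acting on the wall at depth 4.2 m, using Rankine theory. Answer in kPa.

K_a = (1 − sin φ)/(1 + sin φ) = 0.2948.
γ' = 20.0 − 9.81 = 10.19 kN/m³.
Effective vertical stress at 4.2 m: σ'_v = 15.1×2.0 + 10.19×2.20 = 52.62 kPa.
σ'_h = K_a σ'_v = 0.2948 × 52.62 = 15.51 kPa; u = γ_w × 2.20 = 21.58 kPa.
Total σ_h = 15.51 + 21.58 = 37.09 kPa.

37.1 kPa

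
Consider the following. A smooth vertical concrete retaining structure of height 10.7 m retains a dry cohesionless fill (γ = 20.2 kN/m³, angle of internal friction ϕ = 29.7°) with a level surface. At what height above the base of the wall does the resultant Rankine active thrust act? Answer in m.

3.57 m

K_a = 0.3374.
The pressure distribution is triangular, so the resultant acts at H/3 above the base = 10.7/3 = 3.567 m.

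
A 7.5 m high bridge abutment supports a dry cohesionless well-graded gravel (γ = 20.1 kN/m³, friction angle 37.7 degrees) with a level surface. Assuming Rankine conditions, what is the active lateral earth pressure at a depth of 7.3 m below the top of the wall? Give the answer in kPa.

K_a = (1 − sin φ)/(1 + sin φ) = 0.2411.
σ_h = K_a γ z = 0.2411 × 20.1 × 7.3 = 35.37 kPa.

35.4 kPa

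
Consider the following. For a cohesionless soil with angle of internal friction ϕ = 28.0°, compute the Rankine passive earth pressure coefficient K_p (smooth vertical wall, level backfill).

K_p = (1 + sin φ)/(1 − sin φ) = tan²(45° + 28.0°/2) = 2.770.

2.77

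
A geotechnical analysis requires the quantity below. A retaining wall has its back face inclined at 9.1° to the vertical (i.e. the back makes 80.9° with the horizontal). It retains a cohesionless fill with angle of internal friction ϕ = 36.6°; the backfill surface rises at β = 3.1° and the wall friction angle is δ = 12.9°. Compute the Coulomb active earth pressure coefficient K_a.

K_a = sin²(α+φ) / [sin²α · sin(α−δ) · (1 + √{sin(φ+δ)sin(φ−β) / (sin(α−δ)sin(α+β))})²].
With α = 80.9°, φ = 36.6°, δ = 12.9°, β = 3.1°: K_a = 0.3103.

0.310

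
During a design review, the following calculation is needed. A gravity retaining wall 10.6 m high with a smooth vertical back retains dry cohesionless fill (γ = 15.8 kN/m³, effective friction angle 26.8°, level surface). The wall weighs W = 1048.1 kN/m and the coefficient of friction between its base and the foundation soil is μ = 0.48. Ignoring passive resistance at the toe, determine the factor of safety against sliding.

1.50

K_a = tan²(45° − 26.8°/2) = 0.3785.
P_a = ½K_aγH² = 0.5×0.3785×15.8×10.6² = 336.0 kN/m, acting at H/3 = 3.533 m above the base.
FS_sliding = μW / P_a = 0.48×1048.1 / 336.0 = 1.497.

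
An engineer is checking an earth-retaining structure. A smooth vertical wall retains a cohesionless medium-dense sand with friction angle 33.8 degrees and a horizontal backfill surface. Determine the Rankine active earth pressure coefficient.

K_a = tan²(45° − φ/2) = tan²(28.10°) = 0.2851.

0.285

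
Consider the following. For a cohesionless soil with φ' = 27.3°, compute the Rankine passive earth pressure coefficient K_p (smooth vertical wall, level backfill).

K_p = (1 + sin φ)/(1 − sin φ) = tan²(45° + 27.3°/2) = 2.694.

2.69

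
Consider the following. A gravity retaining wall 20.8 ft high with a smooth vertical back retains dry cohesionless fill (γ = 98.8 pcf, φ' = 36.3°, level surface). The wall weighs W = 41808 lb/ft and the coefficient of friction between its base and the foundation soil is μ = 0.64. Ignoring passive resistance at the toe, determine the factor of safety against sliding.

4.89

K_a = tan²(45° − 36.3°/2) = 0.2563.
P_a = ½K_aγH² = 0.5×0.2563×98.8×20.8² = 5477 lb/ft, acting at H/3 = 6.933 ft above the base.
FS_sliding = μW / P_a = 0.64×41808 / 5477 = 4.885.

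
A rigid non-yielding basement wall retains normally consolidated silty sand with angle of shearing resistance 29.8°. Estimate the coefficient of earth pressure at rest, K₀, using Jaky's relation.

K₀ = 1 − sin φ' = 1 − sin 29.8° = 0.5030.

0.503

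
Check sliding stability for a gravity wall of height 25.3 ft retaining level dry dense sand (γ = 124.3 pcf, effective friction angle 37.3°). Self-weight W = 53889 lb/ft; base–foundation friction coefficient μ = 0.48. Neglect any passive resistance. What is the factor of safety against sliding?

2.65

K_a = tan²(45° − 37.3°/2) = 0.2453.
P_a = ½K_aγH² = 0.5×0.2453×124.3×25.3² = 9760 lb/ft, acting at H/3 = 8.433 ft above the base.
FS_sliding = μW / P_a = 0.48×53889 / 9760 = 2.650.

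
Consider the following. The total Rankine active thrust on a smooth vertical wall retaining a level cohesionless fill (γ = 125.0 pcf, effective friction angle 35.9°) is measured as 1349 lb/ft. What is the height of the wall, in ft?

9.10 ft

K_a = 0.2607. P_a = ½ K_a γ H² ⇒ H = √(2P_a/(K_a γ)).
H = √(2×1349/(0.2607×125.0)) = 9.098 ft.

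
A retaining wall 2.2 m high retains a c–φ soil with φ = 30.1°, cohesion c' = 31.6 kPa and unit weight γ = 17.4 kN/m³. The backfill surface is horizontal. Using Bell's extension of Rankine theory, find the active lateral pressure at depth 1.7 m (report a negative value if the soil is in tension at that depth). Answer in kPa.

-26.6 kPa

K_a = (1 − sin φ)/(1 + sin φ) = 0.3320.
σ_a = K_a γ z − 2c√K_a = 0.3320×17.4×1.7 − 2×31.6×0.5762 = -26.59 kPa.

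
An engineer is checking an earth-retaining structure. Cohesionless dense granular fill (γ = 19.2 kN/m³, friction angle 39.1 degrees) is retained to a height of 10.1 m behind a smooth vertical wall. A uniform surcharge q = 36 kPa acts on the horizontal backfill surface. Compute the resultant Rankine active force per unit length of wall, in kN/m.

304 kN/m

K_a = tan²(45° − φ/2) = 0.2265.
Soil triangle: ½ K_a γ H² = 0.5×0.2265×19.2×10.1² = 221.8 kN/m.
Surcharge rectangle: K_a q H = 0.2265×36×10.1 = 82.35 kN/m.
Total = 221.8 + 82.35 = 304.1 kN/m.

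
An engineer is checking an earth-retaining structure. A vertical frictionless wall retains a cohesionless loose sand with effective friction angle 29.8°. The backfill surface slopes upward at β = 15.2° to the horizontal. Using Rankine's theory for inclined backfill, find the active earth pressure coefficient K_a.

K_a = cos β · (cos β − √(cos²β − cos²φ)) / (cos β + √(cos²β − cos²φ)).
cos β = 0.9650, cos φ = 0.8678, √(cos²β − cos²φ) = 0.4222.
K_a = 0.9650 × (0.9650 − 0.4222)/(0.9650 + 0.4222) = 0.3776.

0.378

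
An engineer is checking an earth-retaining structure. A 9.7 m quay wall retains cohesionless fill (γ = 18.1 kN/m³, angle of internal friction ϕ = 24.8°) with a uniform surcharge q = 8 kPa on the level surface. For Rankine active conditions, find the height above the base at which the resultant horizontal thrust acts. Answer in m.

3.37 m

K_a = 0.4090.
Triangular part P₁ = ½K_aγH² = 348.3 at H/3 = 3.233 m; rectangular part P₂ = K_a q H = 31.74 at H/2 = 4.850 m.
ȳ = (P₁·3.233 + P₂·4.850)/(P₁+P₂) = 3.368 m.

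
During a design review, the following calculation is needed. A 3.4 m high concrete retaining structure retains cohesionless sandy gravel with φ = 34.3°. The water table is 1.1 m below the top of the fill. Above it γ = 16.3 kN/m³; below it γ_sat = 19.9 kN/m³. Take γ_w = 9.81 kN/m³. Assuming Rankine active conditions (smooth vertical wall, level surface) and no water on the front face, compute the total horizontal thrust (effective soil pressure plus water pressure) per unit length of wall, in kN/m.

K_a = tan²(45° − φ/2) = 0.2792.
γ' = 19.9 − 9.81 = 10.09 kN/m³. Depth below WT = 2.3 m.
σ'_h at WT = K_a γ d_w = 5.005 kPa; at base = 5.005 + K_a γ' × 2.3 = 11.48 kPa.
P₁ (0–1.1 m) = ½×5.005×1.1 = 2.753. P₂ (1.1–3.4 m) = ½(5.005+11.48)×2.3 = 18.96.
P_w = ½ γ_w h₂² = 0.5×9.81×2.3² = 25.95. Total = 2.753+18.96+25.95 = 47.66 kN/m.

47.7 kN/m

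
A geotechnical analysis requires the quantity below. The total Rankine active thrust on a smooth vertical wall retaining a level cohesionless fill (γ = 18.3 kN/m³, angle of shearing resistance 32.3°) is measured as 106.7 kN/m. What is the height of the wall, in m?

K_a = 0.3035. P_a = ½ K_a γ H² ⇒ H = √(2P_a/(K_a γ)).
H = √(2×106.7/(0.3035×18.3)) = 6.199 m.

6.20 m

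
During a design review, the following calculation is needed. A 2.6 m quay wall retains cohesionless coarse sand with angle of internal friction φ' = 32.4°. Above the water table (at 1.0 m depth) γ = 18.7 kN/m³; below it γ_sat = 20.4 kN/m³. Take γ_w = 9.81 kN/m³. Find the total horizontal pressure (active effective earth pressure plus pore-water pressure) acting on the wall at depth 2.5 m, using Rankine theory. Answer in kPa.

25.2 kPa

K_a = (1 − sin φ)/(1 + sin φ) = 0.3022.
γ' = 20.4 − 9.81 = 10.59 kN/m³.
Effective vertical stress at 2.5 m: σ'_v = 18.7×1.0 + 10.59×1.50 = 34.58 kPa.
σ'_h = K_a σ'_v = 0.3022 × 34.58 = 10.45 kPa; u = γ_w × 1.50 = 14.71 kPa.
Total σ_h = 10.45 + 14.71 = 25.17 kPa.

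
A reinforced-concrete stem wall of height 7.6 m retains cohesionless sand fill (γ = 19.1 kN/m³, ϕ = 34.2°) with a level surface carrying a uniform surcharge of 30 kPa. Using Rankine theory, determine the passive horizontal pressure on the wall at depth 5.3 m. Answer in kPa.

468 kPa

K_p = (1 + sin φ)/(1 − sin φ) = 3.567.
σ_v = γz + q = 19.1 × 5.3 + 30 = 131.2 kPa.
σ_h = K_p σ_v = 3.567 × 131.2 = 468.1 kPa.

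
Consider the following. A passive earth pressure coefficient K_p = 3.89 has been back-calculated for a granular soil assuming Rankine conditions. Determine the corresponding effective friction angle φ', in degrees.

K_p = (1+sin φ)/(1−sin φ) ⇒ sin φ = (K_p − 1)/(K_p + 1) = 0.5910.
φ = arcsin(0.5910) = 36.23°.

36.2°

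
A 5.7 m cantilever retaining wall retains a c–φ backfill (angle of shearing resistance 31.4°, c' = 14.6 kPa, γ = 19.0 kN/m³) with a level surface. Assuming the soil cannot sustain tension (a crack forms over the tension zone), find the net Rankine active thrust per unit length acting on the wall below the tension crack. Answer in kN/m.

26.2 kN/m

K_a = 0.3149; √K_a = 0.5612.
Tension-crack depth z_c = 2c/(γ√K_a) = 2×14.6/(19.0×0.5612) = 2.739 m.
σ_a at base = K_a γ H − 2c√K_a = 0.3149×19.0×5.7 − 2×14.6×0.5612 = 17.72 kPa.
P_a = ½ × 17.72 × (H − z_c) = 0.5×17.72×2.961 = 26.24 kN/m.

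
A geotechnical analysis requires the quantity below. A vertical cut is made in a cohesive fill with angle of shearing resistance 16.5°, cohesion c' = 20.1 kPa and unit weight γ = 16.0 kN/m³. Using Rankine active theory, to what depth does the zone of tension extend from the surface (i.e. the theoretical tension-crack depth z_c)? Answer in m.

3.36 m

K_a = tan²(45° − 16.5°/2) = 0.5576; √K_a = 0.7467.
The active pressure is zero where K_a γ z = 2c√K_a, so z_c = 2c/(γ√K_a) = 2×20.1/(16.0×0.7467) = 3.365 m.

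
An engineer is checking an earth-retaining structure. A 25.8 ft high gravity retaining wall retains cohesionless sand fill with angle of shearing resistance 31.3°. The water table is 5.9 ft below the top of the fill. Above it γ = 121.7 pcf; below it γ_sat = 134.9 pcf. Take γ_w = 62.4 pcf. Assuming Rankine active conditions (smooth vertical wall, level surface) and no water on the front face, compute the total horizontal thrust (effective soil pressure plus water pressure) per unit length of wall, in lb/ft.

K_a = tan²(45° − φ/2) = 0.3162.
γ' = 134.9 − 62.4 = 72.50 pcf. Depth below WT = 19.9 ft.
σ'_h at WT = K_a γ d_w = 227.0 psf; at base = 227.0 + K_a γ' × 19.9 = 683.3 psf.
P₁ (0–5.9 ft) = ½×227.0×5.9 = 669.8. P₂ (5.9–25.8 ft) = ½(227.0+683.3)×19.9 = 9057.
P_w = ½ γ_w h₂² = 0.5×62.4×19.9² = 12360. Total = 669.8+9057+12360 = 22080 lb/ft.

22100 lb/ft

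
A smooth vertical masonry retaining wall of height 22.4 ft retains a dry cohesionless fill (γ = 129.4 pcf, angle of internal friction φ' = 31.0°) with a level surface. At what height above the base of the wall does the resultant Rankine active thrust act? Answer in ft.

K_a = 0.3201.
The pressure distribution is triangular, so the resultant acts at H/3 above the base = 22.4/3 = 7.467 ft.

7.47 ft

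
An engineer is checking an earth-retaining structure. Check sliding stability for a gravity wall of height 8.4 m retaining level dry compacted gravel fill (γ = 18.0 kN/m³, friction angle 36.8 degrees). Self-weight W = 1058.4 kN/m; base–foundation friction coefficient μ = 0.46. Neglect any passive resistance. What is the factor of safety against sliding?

K_a = tan²(45° − 36.8°/2) = 0.2508.
P_a = ½K_aγH² = 0.5×0.2508×18.0×8.4² = 159.2 kN/m, acting at H/3 = 2.800 m above the base.
FS_sliding = μW / P_a = 0.46×1058.4 / 159.2 = 3.057.

3.06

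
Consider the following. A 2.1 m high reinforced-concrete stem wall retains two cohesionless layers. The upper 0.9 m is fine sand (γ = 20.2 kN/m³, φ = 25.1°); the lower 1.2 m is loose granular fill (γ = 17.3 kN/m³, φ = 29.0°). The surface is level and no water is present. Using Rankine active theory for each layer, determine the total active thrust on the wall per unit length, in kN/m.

15.2 kN/m

K_a1 = tan²(45°−25.1°/2) = 0.4043; K_a2 = tan²(45°−29.0°/2) = 0.3470.
Layer 1: σ at base = K_a1 γ₁ h₁ = 7.350 kPa; P₁ = ½×7.350×0.9 = 3.308.
Layer 2: σ_v at top = γ₁h₁ = 18.18; σ_h top = K_a2×18.18 = 6.308; σ_h base = K_a2×(18.18+17.3×1.2) = 13.51.
P₂ = ½(6.308+13.51)×1.2 = 11.89. Total P_a = 3.308+11.89 = 15.20 kN/m.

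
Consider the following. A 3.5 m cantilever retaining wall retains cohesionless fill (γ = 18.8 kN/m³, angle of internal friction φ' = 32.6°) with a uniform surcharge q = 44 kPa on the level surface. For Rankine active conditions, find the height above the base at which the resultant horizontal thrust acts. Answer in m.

1.50 m

K_a = 0.2997.
Triangular part P₁ = ½K_aγH² = 34.51 at H/3 = 1.167 m; rectangular part P₂ = K_a q H = 46.16 at H/2 = 1.750 m.
ȳ = (P₁·1.167 + P₂·1.750)/(P₁+P₂) = 1.500 m.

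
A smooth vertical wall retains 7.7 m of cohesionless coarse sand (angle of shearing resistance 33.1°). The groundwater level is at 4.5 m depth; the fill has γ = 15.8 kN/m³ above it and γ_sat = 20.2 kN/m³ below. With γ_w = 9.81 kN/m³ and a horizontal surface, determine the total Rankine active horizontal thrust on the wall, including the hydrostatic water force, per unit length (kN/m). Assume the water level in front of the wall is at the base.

180 kN/m

K_a = tan²(45° − φ/2) = 0.2936.
γ' = 20.2 − 9.81 = 10.39 kN/m³. Depth below WT = 3.2 m.
σ'_h at WT = K_a γ d_w = 20.87 kPa; at base = 20.87 + K_a γ' × 3.2 = 30.63 kPa.
P₁ (0–4.5 m) = ½×20.87×4.5 = 46.96. P₂ (4.5–7.7 m) = ½(20.87+30.63)×3.2 = 82.41.
P_w = ½ γ_w h₂² = 0.5×9.81×3.2² = 50.23. Total = 46.96+82.41+50.23 = 179.6 kN/m.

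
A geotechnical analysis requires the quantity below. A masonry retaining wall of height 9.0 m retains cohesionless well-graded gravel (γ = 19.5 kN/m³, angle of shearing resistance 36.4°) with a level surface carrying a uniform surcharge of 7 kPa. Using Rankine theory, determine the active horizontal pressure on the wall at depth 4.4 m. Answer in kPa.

K_a = (1 − sin φ)/(1 + sin φ) = 0.2552.
σ_v = γz + q = 19.5 × 4.4 + 7 = 92.80 kPa.
σ_h = K_a σ_v = 0.2552 × 92.80 = 23.68 kPa.

23.7 kPa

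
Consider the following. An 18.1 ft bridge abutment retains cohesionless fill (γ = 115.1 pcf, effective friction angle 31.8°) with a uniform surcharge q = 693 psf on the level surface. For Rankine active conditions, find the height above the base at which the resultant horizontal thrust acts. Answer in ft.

7.24 ft

K_a = 0.3098.
Triangular part P₁ = ½K_aγH² = 5841 at H/3 = 6.033 ft; rectangular part P₂ = K_a q H = 3886 at H/2 = 9.050 ft.
ȳ = (P₁·6.033 + P₂·9.050)/(P₁+P₂) = 7.239 ft.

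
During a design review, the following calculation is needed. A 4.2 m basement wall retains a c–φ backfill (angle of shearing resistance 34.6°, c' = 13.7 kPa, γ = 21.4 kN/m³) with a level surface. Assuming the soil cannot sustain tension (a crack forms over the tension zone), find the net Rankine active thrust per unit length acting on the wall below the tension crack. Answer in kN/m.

9.15 kN/m

K_a = 0.2756; √K_a = 0.5250.
Tension-crack depth z_c = 2c/(γ√K_a) = 2×13.7/(21.4×0.5250) = 2.439 m.
σ_a at base = K_a γ H − 2c√K_a = 0.2756×21.4×4.2 − 2×13.7×0.5250 = 10.39 kPa.
P_a = ½ × 10.39 × (H − z_c) = 0.5×10.39×1.761 = 9.149 kN/m.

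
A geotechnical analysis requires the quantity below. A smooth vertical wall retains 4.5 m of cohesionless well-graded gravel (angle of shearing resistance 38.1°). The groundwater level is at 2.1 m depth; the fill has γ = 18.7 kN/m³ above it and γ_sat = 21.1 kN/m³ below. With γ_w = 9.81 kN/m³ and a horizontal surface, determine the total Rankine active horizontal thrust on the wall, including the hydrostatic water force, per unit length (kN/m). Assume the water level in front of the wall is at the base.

68.0 kN/m

K_a = tan²(45° − φ/2) = 0.2368.
γ' = 21.1 − 9.81 = 11.29 kN/m³. Depth below WT = 2.4 m.
σ'_h at WT = K_a γ d_w = 9.300 kPa; at base = 9.300 + K_a γ' × 2.4 = 15.72 kPa.
P₁ (0–2.1 m) = ½×9.300×2.1 = 9.765. P₂ (2.1–4.5 m) = ½(9.300+15.72)×2.4 = 30.02.
P_w = ½ γ_w h₂² = 0.5×9.81×2.4² = 28.25. Total = 9.765+30.02+28.25 = 68.04 kN/m.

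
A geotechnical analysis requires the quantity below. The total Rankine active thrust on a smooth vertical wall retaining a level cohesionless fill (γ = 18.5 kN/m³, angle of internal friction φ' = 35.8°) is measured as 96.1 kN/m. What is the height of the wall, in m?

K_a = 0.2619. P_a = ½ K_a γ H² ⇒ H = √(2P_a/(K_a γ)).
H = √(2×96.1/(0.2619×18.5)) = 6.299 m.

6.30 m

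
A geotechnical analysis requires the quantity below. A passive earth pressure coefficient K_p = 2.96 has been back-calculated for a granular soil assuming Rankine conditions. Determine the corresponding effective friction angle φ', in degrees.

K_p = (1+sin φ)/(1−sin φ) ⇒ sin φ = (K_p − 1)/(K_p + 1) = 0.4949.
φ = arcsin(0.4949) = 29.67°.

29.7°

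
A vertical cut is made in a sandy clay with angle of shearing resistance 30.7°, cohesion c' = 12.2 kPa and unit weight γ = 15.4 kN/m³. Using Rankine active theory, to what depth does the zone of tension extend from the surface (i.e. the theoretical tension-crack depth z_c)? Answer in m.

K_a = tan²(45° − 30.7°/2) = 0.3240; √K_a = 0.5692.
The active pressure is zero where K_a γ z = 2c√K_a, so z_c = 2c/(γ√K_a) = 2×12.2/(15.4×0.5692) = 2.783 m.

2.78 m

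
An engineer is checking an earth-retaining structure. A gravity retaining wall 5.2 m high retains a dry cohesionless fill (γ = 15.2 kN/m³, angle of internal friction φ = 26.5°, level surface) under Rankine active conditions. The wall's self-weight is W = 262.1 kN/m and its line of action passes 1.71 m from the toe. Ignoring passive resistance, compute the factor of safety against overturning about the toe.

3.29

K_a = tan²(45° − 26.5°/2) = 0.3829.
P_a = ½K_aγH² = 0.5×0.3829×15.2×5.2² = 78.70 kN/m, acting at H/3 = 1.733 m above the base.
Overturning moment M_o = P_a × H/3 = 78.70 × 1.733 = 136.4.
Resisting moment M_r = W × 1.71 = 262.1 × 1.71 = 448.2.
FS_overturning = M_r/M_o = 448.2/136.4 = 3.286.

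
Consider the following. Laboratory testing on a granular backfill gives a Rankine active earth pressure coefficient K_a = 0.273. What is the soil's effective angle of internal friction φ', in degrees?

34.8°

K_a = tan²(45° − φ/2) ⇒ 45° − φ/2 = arctan(√0.273) = 27.59°.
φ = 2(45° − 27.59°) = 34.83°.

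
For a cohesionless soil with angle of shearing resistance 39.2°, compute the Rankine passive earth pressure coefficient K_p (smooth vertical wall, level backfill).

4.44

K_p = (1 + sin φ)/(1 − sin φ) = tan²(45° + 39.2°/2) = 4.435.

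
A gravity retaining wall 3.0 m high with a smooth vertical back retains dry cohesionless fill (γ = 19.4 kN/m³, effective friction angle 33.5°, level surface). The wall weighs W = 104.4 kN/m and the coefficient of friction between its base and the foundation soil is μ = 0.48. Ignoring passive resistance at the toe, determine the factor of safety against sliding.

K_a = tan²(45° − 33.5°/2) = 0.2887.
P_a = ½K_aγH² = 0.5×0.2887×19.4×3.0² = 25.20 kN/m, acting at H/3 = 1.000 m above the base.
FS_sliding = μW / P_a = 0.48×104.4 / 25.20 = 1.988.

1.99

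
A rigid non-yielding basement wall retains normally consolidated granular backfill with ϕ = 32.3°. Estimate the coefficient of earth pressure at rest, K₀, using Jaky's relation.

0.466

K₀ = 1 − sin φ' = 1 − sin 32.3° = 0.4656.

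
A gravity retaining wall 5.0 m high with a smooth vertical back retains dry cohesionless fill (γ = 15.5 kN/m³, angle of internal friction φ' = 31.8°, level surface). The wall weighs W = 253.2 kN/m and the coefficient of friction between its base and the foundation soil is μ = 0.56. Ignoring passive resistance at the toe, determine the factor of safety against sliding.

2.36

K_a = tan²(45° − 31.8°/2) = 0.3098.
P_a = ½K_aγH² = 0.5×0.3098×15.5×5.0² = 60.02 kN/m, acting at H/3 = 1.667 m above the base.
FS_sliding = μW / P_a = 0.56×253.2 / 60.02 = 2.362.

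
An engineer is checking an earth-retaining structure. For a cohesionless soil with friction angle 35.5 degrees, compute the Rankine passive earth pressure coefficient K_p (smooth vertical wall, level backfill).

3.77

K_p = (1 + sin φ)/(1 − sin φ) = tan²(45° + 35.5°/2) = 3.770.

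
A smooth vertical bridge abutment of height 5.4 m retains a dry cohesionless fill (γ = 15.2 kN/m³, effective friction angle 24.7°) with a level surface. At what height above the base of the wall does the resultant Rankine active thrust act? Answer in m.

1.80 m

K_a = 0.4106.
The pressure distribution is triangular, so the resultant acts at H/3 above the base = 5.4/3 = 1.800 m.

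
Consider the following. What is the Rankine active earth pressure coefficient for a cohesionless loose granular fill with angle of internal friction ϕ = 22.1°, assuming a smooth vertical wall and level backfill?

0.453

K_a = tan²(45° − φ/2) = tan²(33.95°) = 0.4533.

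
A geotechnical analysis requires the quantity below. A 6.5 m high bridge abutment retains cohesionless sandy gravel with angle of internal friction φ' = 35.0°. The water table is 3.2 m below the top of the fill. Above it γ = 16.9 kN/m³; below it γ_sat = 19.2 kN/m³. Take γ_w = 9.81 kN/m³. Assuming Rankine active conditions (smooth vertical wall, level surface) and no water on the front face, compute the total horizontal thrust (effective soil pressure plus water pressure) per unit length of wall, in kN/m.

K_a = tan²(45° − φ/2) = 0.2710.
γ' = 19.2 − 9.81 = 9.390 kN/m³. Depth below WT = 3.3 m.
σ'_h at WT = K_a γ d_w = 14.66 kPa; at base = 14.66 + K_a γ' × 3.3 = 23.05 kPa.
P₁ (0–3.2 m) = ½×14.66×3.2 = 23.45. P₂ (3.2–6.5 m) = ½(14.66+23.05)×3.3 = 62.22.
P_w = ½ γ_w h₂² = 0.5×9.81×3.3² = 53.42. Total = 23.45+62.22+53.42 = 139.1 kN/m.

139 kN/m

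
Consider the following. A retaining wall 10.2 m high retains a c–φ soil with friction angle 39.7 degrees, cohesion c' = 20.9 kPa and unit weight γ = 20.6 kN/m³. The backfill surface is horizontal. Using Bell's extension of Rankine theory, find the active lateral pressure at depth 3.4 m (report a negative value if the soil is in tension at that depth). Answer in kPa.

K_a = (1 − sin φ)/(1 + sin φ) = 0.2204.
σ_a = K_a γ z − 2c√K_a = 0.2204×20.6×3.4 − 2×20.9×0.4695 = -4.186 kPa.

-4.19 kPa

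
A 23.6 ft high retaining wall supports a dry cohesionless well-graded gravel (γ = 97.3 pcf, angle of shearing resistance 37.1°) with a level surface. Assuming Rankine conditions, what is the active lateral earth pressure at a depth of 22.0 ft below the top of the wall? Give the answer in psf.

K_a = (1 − sin φ)/(1 + sin φ) = 0.2475.
σ_h = K_a γ z = 0.2475 × 97.3 × 22.0 = 529.8 psf.

530 psf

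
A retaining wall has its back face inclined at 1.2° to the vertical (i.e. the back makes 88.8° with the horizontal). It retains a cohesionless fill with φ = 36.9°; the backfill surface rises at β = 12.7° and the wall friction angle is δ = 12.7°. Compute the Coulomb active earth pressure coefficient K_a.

0.275

K_a = sin²(α+φ) / [sin²α · sin(α−δ) · (1 + √{sin(φ+δ)sin(φ−β) / (sin(α−δ)sin(α+β))})²].
With α = 88.8°, φ = 36.9°, δ = 12.7°, β = 12.7°: K_a = 0.2747.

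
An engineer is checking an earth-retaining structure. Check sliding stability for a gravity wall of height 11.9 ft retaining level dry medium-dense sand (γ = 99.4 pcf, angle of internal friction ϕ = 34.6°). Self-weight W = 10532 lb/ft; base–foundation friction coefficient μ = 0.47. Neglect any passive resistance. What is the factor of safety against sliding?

2.55

K_a = tan²(45° − 34.6°/2) = 0.2756.
P_a = ½K_aγH² = 0.5×0.2756×99.4×11.9² = 1940 lb/ft, acting at H/3 = 3.967 ft above the base.
FS_sliding = μW / P_a = 0.47×10532 / 1940 = 2.552.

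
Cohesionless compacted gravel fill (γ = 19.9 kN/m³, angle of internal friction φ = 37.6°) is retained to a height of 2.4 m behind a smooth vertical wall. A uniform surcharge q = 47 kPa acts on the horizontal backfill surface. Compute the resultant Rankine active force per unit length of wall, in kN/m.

K_a = tan²(45° − φ/2) = 0.2421.
Soil triangle: ½ K_a γ H² = 0.5×0.2421×19.9×2.4² = 13.88 kN/m.
Surcharge rectangle: K_a q H = 0.2421×47×2.4 = 27.31 kN/m.
Total = 13.88 + 27.31 = 41.19 kN/m.

41.2 kN/m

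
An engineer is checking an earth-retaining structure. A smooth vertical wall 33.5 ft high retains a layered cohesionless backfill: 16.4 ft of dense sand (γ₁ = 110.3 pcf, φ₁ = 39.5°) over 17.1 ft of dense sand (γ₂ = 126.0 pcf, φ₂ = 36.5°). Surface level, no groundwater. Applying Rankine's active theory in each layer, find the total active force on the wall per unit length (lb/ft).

15800 lb/ft

K_a1 = tan²(45°−39.5°/2) = 0.2224; K_a2 = tan²(45°−36.5°/2) = 0.2541.
Layer 1: σ at base = K_a1 γ₁ h₁ = 402.4 psf; P₁ = ½×402.4×16.4 = 3299.
Layer 2: σ_v at top = γ₁h₁ = 1809; σ_h top = K_a2×1809 = 459.6; σ_h base = K_a2×(1809+126.0×17.1) = 1007.
P₂ = ½(459.6+1007)×17.1 = 12540. Total P_a = 3299+12540 = 15840 lb/ft.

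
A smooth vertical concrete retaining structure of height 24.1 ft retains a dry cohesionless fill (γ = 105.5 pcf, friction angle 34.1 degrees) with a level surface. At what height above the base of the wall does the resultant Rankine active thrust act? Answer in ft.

8.03 ft

K_a = 0.2815.
The pressure distribution is triangular, so the resultant acts at H/3 above the base = 24.1/3 = 8.033 ft.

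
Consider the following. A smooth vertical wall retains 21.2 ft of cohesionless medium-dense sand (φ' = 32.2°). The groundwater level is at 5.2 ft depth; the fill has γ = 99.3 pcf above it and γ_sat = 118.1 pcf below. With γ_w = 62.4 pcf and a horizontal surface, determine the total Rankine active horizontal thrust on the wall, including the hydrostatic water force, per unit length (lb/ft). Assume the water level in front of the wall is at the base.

K_a = tan²(45° − φ/2) = 0.3047.
γ' = 118.1 − 62.4 = 55.70 pcf. Depth below WT = 16.0 ft.
σ'_h at WT = K_a γ d_w = 157.4 psf; at base = 157.4 + K_a γ' × 16.0 = 428.9 psf.
P₁ (0–5.2 ft) = ½×157.4×5.2 = 409.1. P₂ (5.2–21.2 ft) = ½(157.4+428.9)×16.0 = 4690.
P_w = ½ γ_w h₂² = 0.5×62.4×16.0² = 7987. Total = 409.1+4690+7987 = 13090 lb/ft.

13100 lb/ft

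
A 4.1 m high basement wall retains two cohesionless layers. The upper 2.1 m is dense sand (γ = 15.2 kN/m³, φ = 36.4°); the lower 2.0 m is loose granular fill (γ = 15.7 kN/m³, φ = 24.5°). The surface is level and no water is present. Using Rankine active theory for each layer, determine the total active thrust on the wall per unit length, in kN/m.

48.0 kN/m

K_a1 = tan²(45°−36.4°/2) = 0.2552; K_a2 = tan²(45°−24.5°/2) = 0.4137.
Layer 1: σ at base = K_a1 γ₁ h₁ = 8.145 kPa; P₁ = ½×8.145×2.1 = 8.552.
Layer 2: σ_v at top = γ₁h₁ = 31.92; σ_h top = K_a2×31.92 = 13.21; σ_h base = K_a2×(31.92+15.7×2.0) = 26.20.
P₂ = ½(13.21+26.20)×2.0 = 39.40. Total P_a = 8.552+39.40 = 47.96 kN/m.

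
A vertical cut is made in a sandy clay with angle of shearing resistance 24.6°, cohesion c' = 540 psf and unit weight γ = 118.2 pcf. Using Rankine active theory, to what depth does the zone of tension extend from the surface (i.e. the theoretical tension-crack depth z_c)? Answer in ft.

K_a = tan²(45° − 24.6°/2) = 0.4121; √K_a = 0.6420.
The active pressure is zero where K_a γ z = 2c√K_a, so z_c = 2c/(γ√K_a) = 2×540/(118.2×0.6420) = 14.23 ft.

14.2 ft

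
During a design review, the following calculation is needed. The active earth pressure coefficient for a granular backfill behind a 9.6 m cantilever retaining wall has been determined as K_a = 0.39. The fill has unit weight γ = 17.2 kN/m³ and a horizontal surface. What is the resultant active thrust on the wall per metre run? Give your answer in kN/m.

309 kN/m

P = ½ K_a γ H² = 0.5 × 0.39 × 17.2 × 9.6² = 309.1 kN/m.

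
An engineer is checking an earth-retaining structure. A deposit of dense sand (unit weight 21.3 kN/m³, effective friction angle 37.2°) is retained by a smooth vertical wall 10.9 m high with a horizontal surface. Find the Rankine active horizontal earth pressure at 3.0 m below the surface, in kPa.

K_a = (1 − sin φ)/(1 + sin φ) = 0.2464.
σ_h = K_a γ z = 0.2464 × 21.3 × 3.0 = 15.75 kPa.

15.7 kPa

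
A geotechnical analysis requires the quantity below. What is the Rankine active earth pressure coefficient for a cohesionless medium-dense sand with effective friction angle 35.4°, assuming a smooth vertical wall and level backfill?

K_a = tan²(45° − φ/2) = tan²(27.30°) = 0.2664.

0.266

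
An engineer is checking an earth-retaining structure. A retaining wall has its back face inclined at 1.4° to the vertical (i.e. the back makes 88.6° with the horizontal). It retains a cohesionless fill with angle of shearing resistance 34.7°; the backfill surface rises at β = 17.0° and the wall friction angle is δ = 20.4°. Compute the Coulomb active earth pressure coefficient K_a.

K_a = sin²(α+φ) / [sin²α · sin(α−δ) · (1 + √{sin(φ+δ)sin(φ−β) / (sin(α−δ)sin(α+β))})²].
With α = 88.6°, φ = 34.7°, δ = 20.4°, β = 17.0°: K_a = 0.3224.

0.322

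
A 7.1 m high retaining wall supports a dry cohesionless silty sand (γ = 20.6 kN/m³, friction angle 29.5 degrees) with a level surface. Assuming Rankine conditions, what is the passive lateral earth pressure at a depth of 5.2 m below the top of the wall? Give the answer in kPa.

315 kPa

K_p = (1 + sin φ)/(1 − sin φ) = 2.940.
σ_h = K_p γ z = 2.940 × 20.6 × 5.2 = 315.0 kPa.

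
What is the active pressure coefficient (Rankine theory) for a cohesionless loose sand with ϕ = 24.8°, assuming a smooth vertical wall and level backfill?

0.409

K_a = tan²(45° − φ/2) = tan²(32.60°) = 0.4090.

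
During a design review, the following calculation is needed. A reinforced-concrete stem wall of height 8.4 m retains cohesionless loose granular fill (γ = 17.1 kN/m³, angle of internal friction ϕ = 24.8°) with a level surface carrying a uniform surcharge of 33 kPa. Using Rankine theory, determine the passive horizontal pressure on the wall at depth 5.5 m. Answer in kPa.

311 kPa

K_p = (1 + sin φ)/(1 − sin φ) = 2.445.
σ_v = γz + q = 17.1 × 5.5 + 33 = 127.1 kPa.
σ_h = K_p σ_v = 2.445 × 127.1 = 310.6 kPa.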